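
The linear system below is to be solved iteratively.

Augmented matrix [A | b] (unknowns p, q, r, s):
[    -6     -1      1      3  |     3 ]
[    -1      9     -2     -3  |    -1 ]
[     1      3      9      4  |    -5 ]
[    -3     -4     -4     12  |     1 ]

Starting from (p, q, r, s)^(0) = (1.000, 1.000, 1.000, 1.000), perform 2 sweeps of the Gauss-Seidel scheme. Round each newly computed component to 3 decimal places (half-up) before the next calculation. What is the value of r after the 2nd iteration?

-0.225

Iteration 1:
  p = (3 - (-1)·1.000 - (1)·1.000 - (3)·1.000) / (-6) = 0.000
  q = (-1 - (-1)·0.000 - (-2)·1.000 - (-3)·1.000) / (9) = 0.444
  r = (-5 - (1)·0.000 - (3)·0.444 - (4)·1.000) / (9) = -1.148
  s = (1 - (-3)·0.000 - (-4)·0.444 - (-4)·-1.148) / (12) = -0.151
Iteration 2:
  p = (3 - (-1)·0.444 - (1)·-1.148 - (3)·-0.151) / (-6) = -0.841
  q = (-1 - (-1)·-0.841 - (-2)·-1.148 - (-3)·-0.151) / (9) = -0.510
  r = (-5 - (1)·-0.841 - (3)·-0.510 - (4)·-0.151) / (9) = -0.225
  s = (1 - (-3)·-0.841 - (-4)·-0.510 - (-4)·-0.225) / (12) = -0.372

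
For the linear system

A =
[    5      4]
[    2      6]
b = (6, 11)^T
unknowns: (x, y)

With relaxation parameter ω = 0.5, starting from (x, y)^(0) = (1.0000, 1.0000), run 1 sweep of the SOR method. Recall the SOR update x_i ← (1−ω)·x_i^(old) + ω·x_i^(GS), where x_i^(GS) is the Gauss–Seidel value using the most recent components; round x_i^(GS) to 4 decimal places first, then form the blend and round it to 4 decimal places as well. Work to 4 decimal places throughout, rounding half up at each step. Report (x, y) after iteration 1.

Iteration 1:
  x: GS value = (6 - (4)·1.0000) / (5) = 0.4000;  x ← (1−ω)·1.0000 + ω·0.4000 = 0.7000
  y: GS value = (11 - (2)·0.7000) / (6) = 1.6000;  y ← (1−ω)·1.0000 + ω·1.6000 = 1.3000

(0.7000, 1.3000)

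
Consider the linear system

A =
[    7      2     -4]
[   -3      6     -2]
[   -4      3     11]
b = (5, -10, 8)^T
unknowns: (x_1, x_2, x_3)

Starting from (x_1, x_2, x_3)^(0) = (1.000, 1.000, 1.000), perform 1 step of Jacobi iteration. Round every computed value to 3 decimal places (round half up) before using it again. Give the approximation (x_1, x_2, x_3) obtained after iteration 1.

(1.000, -0.833, 0.818)

Iteration 1:
  x_1 = (5 - (2)·1.000 - (-4)·1.000) / (7) = 1.000
  x_2 = (-10 - (-3)·1.000 - (-2)·1.000) / (6) = -0.833
  x_3 = (8 - (-4)·1.000 - (3)·1.000) / (11) = 0.818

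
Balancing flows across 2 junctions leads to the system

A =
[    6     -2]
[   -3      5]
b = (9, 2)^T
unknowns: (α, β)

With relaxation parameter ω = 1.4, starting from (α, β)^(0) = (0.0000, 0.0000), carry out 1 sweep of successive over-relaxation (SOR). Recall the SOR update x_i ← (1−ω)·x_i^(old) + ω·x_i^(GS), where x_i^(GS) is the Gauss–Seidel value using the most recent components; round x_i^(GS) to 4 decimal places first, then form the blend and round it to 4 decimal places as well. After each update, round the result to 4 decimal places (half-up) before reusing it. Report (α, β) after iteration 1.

(2.1000, 2.3240)

Iteration 1:
  α: GS value = (9 - (-2)·0.0000) / (6) = 1.5000;  α ← (1−ω)·0.0000 + ω·1.5000 = 2.1000
  β: GS value = (2 - (-3)·2.1000) / (5) = 1.6600;  β ← (1−ω)·0.0000 + ω·1.6600 = 2.3240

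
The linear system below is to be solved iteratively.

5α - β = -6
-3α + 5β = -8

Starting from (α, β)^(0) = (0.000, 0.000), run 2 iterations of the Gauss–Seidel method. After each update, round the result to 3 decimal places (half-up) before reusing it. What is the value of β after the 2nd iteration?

Iteration 1:
  α = (-6 - (-1)·0.000) / (5) = -1.200
  β = (-8 - (-3)·-1.200) / (5) = -2.320
Iteration 2:
  α = (-6 - (-1)·-2.320) / (5) = -1.664
  β = (-8 - (-3)·-1.664) / (5) = -2.598

-2.598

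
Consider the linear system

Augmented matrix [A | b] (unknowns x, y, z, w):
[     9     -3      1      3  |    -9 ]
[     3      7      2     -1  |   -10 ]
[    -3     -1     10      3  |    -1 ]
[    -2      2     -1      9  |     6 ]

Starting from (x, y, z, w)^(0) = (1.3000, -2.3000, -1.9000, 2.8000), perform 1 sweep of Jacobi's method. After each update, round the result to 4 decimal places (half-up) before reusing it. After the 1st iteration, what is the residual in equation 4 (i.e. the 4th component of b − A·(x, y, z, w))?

-8.9724

Iteration 1:
  x = (-9 - (-3)·-2.3000 - (1)·-1.9000 - (3)·2.8000) / (9) = -2.4889
  y = (-10 - (3)·1.3000 - (2)·-1.9000 - (-1)·2.8000) / (7) = -1.0429
  z = (-1 - (-3)·1.3000 - (-1)·-2.3000 - (3)·2.8000) / (10) = -0.7800
  w = (6 - (-2)·1.3000 - (2)·-2.3000 - (-1)·-1.9000) / (9) = 1.2556
Residual b − A·x = (7.2846, 7.5826, -5.4764, -8.9724)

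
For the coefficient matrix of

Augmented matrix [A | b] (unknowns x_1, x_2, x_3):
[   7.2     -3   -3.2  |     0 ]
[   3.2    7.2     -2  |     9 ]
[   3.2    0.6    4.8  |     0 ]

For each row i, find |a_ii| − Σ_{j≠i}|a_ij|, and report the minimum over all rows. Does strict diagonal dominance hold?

1

row 1: |7.2| − (3+3.2) = 1
row 2: |7.2| − (3.2+2) = 2
row 3: |4.8| − (3.2+0.6) = 1
minimum over rows = 1 → strictly diagonally dominant (convergence guaranteed)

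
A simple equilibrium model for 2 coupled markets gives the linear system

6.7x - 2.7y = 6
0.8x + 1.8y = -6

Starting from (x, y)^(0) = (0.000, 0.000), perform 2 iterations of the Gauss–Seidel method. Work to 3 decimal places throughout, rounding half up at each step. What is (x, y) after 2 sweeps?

Iteration 1:
  x = (6 - (-2.7)·0.000) / (6.7) = 0.896
  y = (-6 - (0.8)·0.896) / (1.8) = -3.732
Iteration 2:
  x = (6 - (-2.7)·-3.732) / (6.7) = -0.608
  y = (-6 - (0.8)·-0.608) / (1.8) = -3.063

(-0.608, -3.063)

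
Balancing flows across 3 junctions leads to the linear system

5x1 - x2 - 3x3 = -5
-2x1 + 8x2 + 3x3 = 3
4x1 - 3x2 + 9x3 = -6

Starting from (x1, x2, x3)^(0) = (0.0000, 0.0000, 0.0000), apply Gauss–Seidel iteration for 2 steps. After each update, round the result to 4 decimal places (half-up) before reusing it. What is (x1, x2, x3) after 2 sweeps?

(-1.0834, 0.1719, -0.1279)

Iteration 1:
  x1 = (-5 - (-1)·0.0000 - (-3)·0.0000) / (5) = -1.0000
  x2 = (3 - (-2)·-1.0000 - (3)·0.0000) / (8) = 0.1250
  x3 = (-6 - (4)·-1.0000 - (-3)·0.1250) / (9) = -0.1806
Iteration 2:
  x1 = (-5 - (-1)·0.1250 - (-3)·-0.1806) / (5) = -1.0834
  x2 = (3 - (-2)·-1.0834 - (3)·-0.1806) / (8) = 0.1719
  x3 = (-6 - (4)·-1.0834 - (-3)·0.1719) / (9) = -0.1279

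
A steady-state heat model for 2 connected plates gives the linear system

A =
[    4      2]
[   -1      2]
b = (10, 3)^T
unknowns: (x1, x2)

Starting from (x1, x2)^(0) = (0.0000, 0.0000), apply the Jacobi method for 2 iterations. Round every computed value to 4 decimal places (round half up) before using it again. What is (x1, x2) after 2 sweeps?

Iteration 1:
  x1 = (10 - (2)·0.0000) / (4) = 2.5000
  x2 = (3 - (-1)·0.0000) / (2) = 1.5000
Iteration 2:
  x1 = (10 - (2)·1.5000) / (4) = 1.7500
  x2 = (3 - (-1)·2.5000) / (2) = 2.7500

(1.7500, 2.7500)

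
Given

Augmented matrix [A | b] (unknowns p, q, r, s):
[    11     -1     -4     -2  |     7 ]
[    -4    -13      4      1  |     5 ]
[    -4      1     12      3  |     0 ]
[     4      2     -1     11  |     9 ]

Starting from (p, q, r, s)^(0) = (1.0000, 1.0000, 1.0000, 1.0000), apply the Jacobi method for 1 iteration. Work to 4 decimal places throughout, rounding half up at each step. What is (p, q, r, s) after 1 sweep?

Iteration 1:
  p = (7 - (-1)·1.0000 - (-4)·1.0000 - (-2)·1.0000) / (11) = 1.2727
  q = (5 - (-4)·1.0000 - (4)·1.0000 - (1)·1.0000) / (-13) = -0.3077
  r = (0 - (-4)·1.0000 - (1)·1.0000 - (3)·1.0000) / (12) = 0.0000
  s = (9 - (4)·1.0000 - (2)·1.0000 - (-1)·1.0000) / (11) = 0.3636

(1.2727, -0.3077, 0.0000, 0.3636)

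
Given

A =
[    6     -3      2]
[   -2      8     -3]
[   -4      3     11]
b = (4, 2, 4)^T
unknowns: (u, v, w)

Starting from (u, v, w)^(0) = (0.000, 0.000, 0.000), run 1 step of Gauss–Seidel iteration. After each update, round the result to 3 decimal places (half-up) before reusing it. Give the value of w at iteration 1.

Iteration 1:
  u = (4 - (-3)·0.000 - (2)·0.000) / (6) = 0.667
  v = (2 - (-2)·0.667 - (-3)·0.000) / (8) = 0.417
  w = (4 - (-4)·0.667 - (3)·0.417) / (11) = 0.492

0.492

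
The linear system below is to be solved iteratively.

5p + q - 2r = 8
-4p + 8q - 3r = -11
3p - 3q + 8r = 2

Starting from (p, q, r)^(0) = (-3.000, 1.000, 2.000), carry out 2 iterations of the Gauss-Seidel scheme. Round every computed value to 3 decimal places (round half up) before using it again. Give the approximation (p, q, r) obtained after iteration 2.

(1.346, -0.851, -0.574)

Iteration 1:
  p = (8 - (1)·1.000 - (-2)·2.000) / (5) = 2.200
  q = (-11 - (-4)·2.200 - (-3)·2.000) / (8) = 0.475
  r = (2 - (3)·2.200 - (-3)·0.475) / (8) = -0.397
Iteration 2:
  p = (8 - (1)·0.475 - (-2)·-0.397) / (5) = 1.346
  q = (-11 - (-4)·1.346 - (-3)·-0.397) / (8) = -0.851
  r = (2 - (3)·1.346 - (-3)·-0.851) / (8) = -0.574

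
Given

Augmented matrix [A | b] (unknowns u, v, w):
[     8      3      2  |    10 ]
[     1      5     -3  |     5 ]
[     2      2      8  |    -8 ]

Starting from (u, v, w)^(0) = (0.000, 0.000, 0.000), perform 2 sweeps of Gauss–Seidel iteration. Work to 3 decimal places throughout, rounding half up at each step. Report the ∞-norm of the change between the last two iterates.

0.919

Iteration 1:
  u = (10 - (3)·0.000 - (2)·0.000) / (8) = 1.250
  v = (5 - (1)·1.250 - (-3)·0.000) / (5) = 0.750
  w = (-8 - (2)·1.250 - (2)·0.750) / (8) = -1.500
Iteration 2:
  u = (10 - (3)·0.750 - (2)·-1.500) / (8) = 1.344
  v = (5 - (1)·1.344 - (-3)·-1.500) / (5) = -0.169
  w = (-8 - (2)·1.344 - (2)·-0.169) / (8) = -1.294
Change: (0.094, -0.919, 0.206) → max |·| = 0.919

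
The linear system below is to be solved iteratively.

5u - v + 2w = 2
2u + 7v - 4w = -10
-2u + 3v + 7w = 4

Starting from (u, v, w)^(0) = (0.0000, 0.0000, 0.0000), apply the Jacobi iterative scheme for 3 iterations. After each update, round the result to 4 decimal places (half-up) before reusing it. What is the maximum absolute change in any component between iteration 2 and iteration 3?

0.5621

Iteration 1:
  u = (2 - (-1)·0.0000 - (2)·0.0000) / (5) = 0.4000
  v = (-10 - (2)·0.0000 - (-4)·0.0000) / (7) = -1.4286
  w = (4 - (-2)·0.0000 - (3)·0.0000) / (7) = 0.5714
Iteration 2:
  u = (2 - (-1)·-1.4286 - (2)·0.5714) / (5) = -0.1143
  v = (-10 - (2)·0.4000 - (-4)·0.5714) / (7) = -1.2163
  w = (4 - (-2)·0.4000 - (3)·-1.4286) / (7) = 1.2980
Iteration 3:
  u = (2 - (-1)·-1.2163 - (2)·1.2980) / (5) = -0.3625
  v = (-10 - (2)·-0.1143 - (-4)·1.2980) / (7) = -0.6542
  w = (4 - (-2)·-0.1143 - (3)·-1.2163) / (7) = 1.0600
Change: (-0.2482, 0.5621, -0.2380) → max |·| = 0.5621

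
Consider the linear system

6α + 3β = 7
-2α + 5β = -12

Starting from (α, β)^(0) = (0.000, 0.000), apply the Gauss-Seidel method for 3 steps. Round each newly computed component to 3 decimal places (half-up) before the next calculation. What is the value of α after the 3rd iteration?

Iteration 1:
  α = (7 - (3)·0.000) / (6) = 1.167
  β = (-12 - (-2)·1.167) / (5) = -1.933
Iteration 2:
  α = (7 - (3)·-1.933) / (6) = 2.133
  β = (-12 - (-2)·2.133) / (5) = -1.547
Iteration 3:
  α = (7 - (3)·-1.547) / (6) = 1.940
  β = (-12 - (-2)·1.940) / (5) = -1.624

1.940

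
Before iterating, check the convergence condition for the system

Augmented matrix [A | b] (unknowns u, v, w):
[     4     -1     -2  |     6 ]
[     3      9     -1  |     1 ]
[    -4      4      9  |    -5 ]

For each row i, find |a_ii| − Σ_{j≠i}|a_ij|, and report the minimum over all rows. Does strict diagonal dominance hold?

row 1: |4| − (1+2) = 1
row 2: |9| − (3+1) = 5
row 3: |9| − (4+4) = 1
minimum over rows = 1 → strictly diagonally dominant (convergence guaranteed)

1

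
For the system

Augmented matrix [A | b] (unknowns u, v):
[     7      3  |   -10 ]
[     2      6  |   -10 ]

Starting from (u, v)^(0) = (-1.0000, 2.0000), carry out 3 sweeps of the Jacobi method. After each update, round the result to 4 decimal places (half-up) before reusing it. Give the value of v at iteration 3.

-1.3809

Iteration 1:
  u = (-10 - (3)·2.0000) / (7) = -2.2857
  v = (-10 - (2)·-1.0000) / (6) = -1.3333
Iteration 2:
  u = (-10 - (3)·-1.3333) / (7) = -0.8572
  v = (-10 - (2)·-2.2857) / (6) = -0.9048
Iteration 3:
  u = (-10 - (3)·-0.9048) / (7) = -1.0408
  v = (-10 - (2)·-0.8572) / (6) = -1.3809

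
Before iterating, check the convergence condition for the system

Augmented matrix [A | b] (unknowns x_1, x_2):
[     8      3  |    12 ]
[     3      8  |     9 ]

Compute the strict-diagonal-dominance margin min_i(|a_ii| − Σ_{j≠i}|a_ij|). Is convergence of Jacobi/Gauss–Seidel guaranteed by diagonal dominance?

5

row 1: |8| − (3) = 5
row 2: |8| − (3) = 5
minimum over rows = 5 → strictly diagonally dominant (convergence guaranteed)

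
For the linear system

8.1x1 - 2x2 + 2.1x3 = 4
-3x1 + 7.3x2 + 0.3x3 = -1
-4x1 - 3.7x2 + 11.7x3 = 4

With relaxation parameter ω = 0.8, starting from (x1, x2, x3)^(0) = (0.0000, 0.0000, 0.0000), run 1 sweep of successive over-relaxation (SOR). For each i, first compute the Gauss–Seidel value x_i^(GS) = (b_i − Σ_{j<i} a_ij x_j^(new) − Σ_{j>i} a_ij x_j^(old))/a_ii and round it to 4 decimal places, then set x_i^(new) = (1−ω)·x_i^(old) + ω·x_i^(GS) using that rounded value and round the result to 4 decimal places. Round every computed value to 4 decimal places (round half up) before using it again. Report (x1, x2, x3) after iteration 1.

(0.3950, 0.0202, 0.3866)

Iteration 1:
  x1: GS value = (4 - (-2)·0.0000 - (2.1)·0.0000) / (8.1) = 0.4938;  x1 ← (1−ω)·0.0000 + ω·0.4938 = 0.3950
  x2: GS value = (-1 - (-3)·0.3950 - (0.3)·0.0000) / (7.3) = 0.0253;  x2 ← (1−ω)·0.0000 + ω·0.0253 = 0.0202
  x3: GS value = (4 - (-4)·0.3950 - (-3.7)·0.0202) / (11.7) = 0.4833;  x3 ← (1−ω)·0.0000 + ω·0.4833 = 0.3866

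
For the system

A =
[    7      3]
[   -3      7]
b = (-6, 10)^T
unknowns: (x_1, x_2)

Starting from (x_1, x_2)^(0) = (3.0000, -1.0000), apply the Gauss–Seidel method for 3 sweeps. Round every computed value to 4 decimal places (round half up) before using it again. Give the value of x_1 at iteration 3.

Iteration 1:
  x_1 = (-6 - (3)·-1.0000) / (7) = -0.4286
  x_2 = (10 - (-3)·-0.4286) / (7) = 1.2449
Iteration 2:
  x_1 = (-6 - (3)·1.2449) / (7) = -1.3907
  x_2 = (10 - (-3)·-1.3907) / (7) = 0.8326
Iteration 3:
  x_1 = (-6 - (3)·0.8326) / (7) = -1.2140
  x_2 = (10 - (-3)·-1.2140) / (7) = 0.9083

-1.2140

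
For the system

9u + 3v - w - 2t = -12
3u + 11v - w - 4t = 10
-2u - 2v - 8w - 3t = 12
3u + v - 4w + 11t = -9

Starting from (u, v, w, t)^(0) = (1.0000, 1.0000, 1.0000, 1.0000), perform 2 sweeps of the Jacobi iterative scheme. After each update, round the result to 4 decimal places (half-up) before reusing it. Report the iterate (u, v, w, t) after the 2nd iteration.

(-2.1427, 0.7593, -1.1326, -1.4174)

Iteration 1:
  u = (-12 - (3)·1.0000 - (-1)·1.0000 - (-2)·1.0000) / (9) = -1.3333
  v = (10 - (3)·1.0000 - (-1)·1.0000 - (-4)·1.0000) / (11) = 1.0909
  w = (12 - (-2)·1.0000 - (-2)·1.0000 - (-3)·1.0000) / (-8) = -2.3750
  t = (-9 - (3)·1.0000 - (1)·1.0000 - (-4)·1.0000) / (11) = -0.8182
Iteration 2:
  u = (-12 - (3)·1.0909 - (-1)·-2.3750 - (-2)·-0.8182) / (9) = -2.1427
  v = (10 - (3)·-1.3333 - (-1)·-2.3750 - (-4)·-0.8182) / (11) = 0.7593
  w = (12 - (-2)·-1.3333 - (-2)·1.0909 - (-3)·-0.8182) / (-8) = -1.1326
  t = (-9 - (3)·-1.3333 - (1)·1.0909 - (-4)·-2.3750) / (11) = -1.4174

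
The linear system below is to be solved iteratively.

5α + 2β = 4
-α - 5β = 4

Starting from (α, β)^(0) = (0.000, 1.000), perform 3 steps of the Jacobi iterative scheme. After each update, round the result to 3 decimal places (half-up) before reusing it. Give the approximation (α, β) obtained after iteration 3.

Iteration 1:
  α = (4 - (2)·1.000) / (5) = 0.400
  β = (4 - (-1)·0.000) / (-5) = -0.800
Iteration 2:
  α = (4 - (2)·-0.800) / (5) = 1.120
  β = (4 - (-1)·0.400) / (-5) = -0.880
Iteration 3:
  α = (4 - (2)·-0.880) / (5) = 1.152
  β = (4 - (-1)·1.120) / (-5) = -1.024

(1.152, -1.024)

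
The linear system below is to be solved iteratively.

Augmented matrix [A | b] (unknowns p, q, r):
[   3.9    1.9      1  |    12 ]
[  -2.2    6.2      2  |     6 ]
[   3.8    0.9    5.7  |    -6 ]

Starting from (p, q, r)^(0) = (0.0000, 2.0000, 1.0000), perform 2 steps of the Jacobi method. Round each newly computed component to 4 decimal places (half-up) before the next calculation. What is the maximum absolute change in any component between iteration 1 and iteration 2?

1.4191

Iteration 1:
  p = (12 - (1.9)·2.0000 - (1)·1.0000) / (3.9) = 1.8462
  q = (6 - (-2.2)·0.0000 - (2)·1.0000) / (6.2) = 0.6452
  r = (-6 - (3.8)·0.0000 - (0.9)·2.0000) / (5.7) = -1.3684
Iteration 2:
  p = (12 - (1.9)·0.6452 - (1)·-1.3684) / (3.9) = 3.1135
  q = (6 - (-2.2)·1.8462 - (2)·-1.3684) / (6.2) = 2.0643
  r = (-6 - (3.8)·1.8462 - (0.9)·0.6452) / (5.7) = -2.3853
Change: (1.2673, 1.4191, -1.0169) → max |·| = 1.4191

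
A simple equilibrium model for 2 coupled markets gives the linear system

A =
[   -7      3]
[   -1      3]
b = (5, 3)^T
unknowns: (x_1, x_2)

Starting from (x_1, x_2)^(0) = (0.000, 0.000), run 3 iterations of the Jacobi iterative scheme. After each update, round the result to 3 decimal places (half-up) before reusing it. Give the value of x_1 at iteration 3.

-0.388

Iteration 1:
  x_1 = (5 - (3)·0.000) / (-7) = -0.714
  x_2 = (3 - (-1)·0.000) / (3) = 1.000
Iteration 2:
  x_1 = (5 - (3)·1.000) / (-7) = -0.286
  x_2 = (3 - (-1)·-0.714) / (3) = 0.762
Iteration 3:
  x_1 = (5 - (3)·0.762) / (-7) = -0.388
  x_2 = (3 - (-1)·-0.286) / (3) = 0.905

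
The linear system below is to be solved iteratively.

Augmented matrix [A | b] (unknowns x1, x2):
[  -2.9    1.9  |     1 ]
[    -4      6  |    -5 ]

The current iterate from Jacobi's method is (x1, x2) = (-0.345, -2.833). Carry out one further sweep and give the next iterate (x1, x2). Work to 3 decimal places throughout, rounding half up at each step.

(-2.201, -1.063)

One sweep:
  x1 = (1 - (1.9)·-2.833) / (-2.9) = -2.201
  x2 = (-5 - (-4)·-0.345) / (6) = -1.063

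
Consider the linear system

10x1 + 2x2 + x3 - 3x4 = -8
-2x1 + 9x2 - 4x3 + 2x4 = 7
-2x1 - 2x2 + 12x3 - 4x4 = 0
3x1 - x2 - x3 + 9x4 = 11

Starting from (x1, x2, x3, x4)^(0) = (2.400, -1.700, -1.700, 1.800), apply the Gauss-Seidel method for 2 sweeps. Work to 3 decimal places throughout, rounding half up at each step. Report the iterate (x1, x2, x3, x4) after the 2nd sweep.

Iteration 1:
  x1 = (-8 - (2)·-1.700 - (1)·-1.700 - (-3)·1.800) / (10) = 0.250
  x2 = (7 - (-2)·0.250 - (-4)·-1.700 - (2)·1.800) / (9) = -0.322
  x3 = (0 - (-2)·0.250 - (-2)·-0.322 - (-4)·1.800) / (12) = 0.588
  x4 = (11 - (3)·0.250 - (-1)·-0.322 - (-1)·0.588) / (9) = 1.168
Iteration 2:
  x1 = (-8 - (2)·-0.322 - (1)·0.588 - (-3)·1.168) / (10) = -0.444
  x2 = (7 - (-2)·-0.444 - (-4)·0.588 - (2)·1.168) / (9) = 0.681
  x3 = (0 - (-2)·-0.444 - (-2)·0.681 - (-4)·1.168) / (12) = 0.429
  x4 = (11 - (3)·-0.444 - (-1)·0.681 - (-1)·0.429) / (9) = 1.494

(-0.444, 0.681, 0.429, 1.494)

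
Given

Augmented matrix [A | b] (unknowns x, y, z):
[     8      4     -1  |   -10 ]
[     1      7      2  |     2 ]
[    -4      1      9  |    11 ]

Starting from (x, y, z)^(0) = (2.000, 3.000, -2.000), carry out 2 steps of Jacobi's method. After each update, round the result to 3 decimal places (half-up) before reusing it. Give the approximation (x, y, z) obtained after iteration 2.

Iteration 1:
  x = (-10 - (4)·3.000 - (-1)·-2.000) / (8) = -3.000
  y = (2 - (1)·2.000 - (2)·-2.000) / (7) = 0.571
  z = (11 - (-4)·2.000 - (1)·3.000) / (9) = 1.778
Iteration 2:
  x = (-10 - (4)·0.571 - (-1)·1.778) / (8) = -1.313
  y = (2 - (1)·-3.000 - (2)·1.778) / (7) = 0.206
  z = (11 - (-4)·-3.000 - (1)·0.571) / (9) = -0.175

(-1.313, 0.206, -0.175)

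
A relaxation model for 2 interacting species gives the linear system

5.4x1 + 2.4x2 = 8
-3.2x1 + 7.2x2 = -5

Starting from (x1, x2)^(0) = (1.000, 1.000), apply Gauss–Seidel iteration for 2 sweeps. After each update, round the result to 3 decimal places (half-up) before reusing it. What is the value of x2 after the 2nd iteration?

Iteration 1:
  x1 = (8 - (2.4)·1.000) / (5.4) = 1.037
  x2 = (-5 - (-3.2)·1.037) / (7.2) = -0.234
Iteration 2:
  x1 = (8 - (2.4)·-0.234) / (5.4) = 1.585
  x2 = (-5 - (-3.2)·1.585) / (7.2) = 0.010

0.010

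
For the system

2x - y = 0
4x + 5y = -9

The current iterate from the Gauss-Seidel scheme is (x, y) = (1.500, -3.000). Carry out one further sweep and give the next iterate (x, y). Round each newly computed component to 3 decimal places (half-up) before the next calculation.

(-1.500, -0.600)

One sweep:
  x = (0 - (-1)·-3.000) / (2) = -1.500
  y = (-9 - (4)·-1.500) / (5) = -0.600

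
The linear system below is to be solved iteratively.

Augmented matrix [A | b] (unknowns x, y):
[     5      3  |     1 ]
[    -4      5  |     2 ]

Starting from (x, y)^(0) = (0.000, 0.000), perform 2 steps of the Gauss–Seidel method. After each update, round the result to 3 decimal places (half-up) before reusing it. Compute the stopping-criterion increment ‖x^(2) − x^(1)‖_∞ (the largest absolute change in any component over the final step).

0.336

Iteration 1:
  x = (1 - (3)·0.000) / (5) = 0.200
  y = (2 - (-4)·0.200) / (5) = 0.560
Iteration 2:
  x = (1 - (3)·0.560) / (5) = -0.136
  y = (2 - (-4)·-0.136) / (5) = 0.291
Change: (-0.336, -0.269) → max |·| = 0.336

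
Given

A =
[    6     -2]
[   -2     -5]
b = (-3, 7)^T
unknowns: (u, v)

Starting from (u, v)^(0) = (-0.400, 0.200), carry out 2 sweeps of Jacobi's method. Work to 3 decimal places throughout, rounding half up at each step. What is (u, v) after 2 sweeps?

(-0.913, -1.227)

Iteration 1:
  u = (-3 - (-2)·0.200) / (6) = -0.433
  v = (7 - (-2)·-0.400) / (-5) = -1.240
Iteration 2:
  u = (-3 - (-2)·-1.240) / (6) = -0.913
  v = (7 - (-2)·-0.433) / (-5) = -1.227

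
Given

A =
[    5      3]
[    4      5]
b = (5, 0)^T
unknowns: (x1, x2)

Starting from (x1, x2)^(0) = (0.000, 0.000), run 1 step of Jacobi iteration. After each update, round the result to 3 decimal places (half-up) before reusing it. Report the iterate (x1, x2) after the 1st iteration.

(1.000, 0.000)

Iteration 1:
  x1 = (5 - (3)·0.000) / (5) = 1.000
  x2 = (0 - (4)·0.000) / (5) = 0.000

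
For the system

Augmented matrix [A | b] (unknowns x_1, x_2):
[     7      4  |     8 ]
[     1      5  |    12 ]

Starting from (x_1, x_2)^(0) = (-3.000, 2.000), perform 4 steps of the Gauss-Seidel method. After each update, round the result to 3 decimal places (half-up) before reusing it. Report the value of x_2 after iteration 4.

Iteration 1:
  x_1 = (8 - (4)·2.000) / (7) = 0.000
  x_2 = (12 - (1)·0.000) / (5) = 2.400
Iteration 2:
  x_1 = (8 - (4)·2.400) / (7) = -0.229
  x_2 = (12 - (1)·-0.229) / (5) = 2.446
Iteration 3:
  x_1 = (8 - (4)·2.446) / (7) = -0.255
  x_2 = (12 - (1)·-0.255) / (5) = 2.451
Iteration 4:
  x_1 = (8 - (4)·2.451) / (7) = -0.258
  x_2 = (12 - (1)·-0.258) / (5) = 2.452

2.452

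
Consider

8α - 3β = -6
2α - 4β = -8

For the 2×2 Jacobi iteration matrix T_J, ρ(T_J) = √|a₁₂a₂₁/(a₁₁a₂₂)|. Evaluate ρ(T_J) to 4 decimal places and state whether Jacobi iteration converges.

a₁₂a₂₁/(a₁₁a₂₂) = (-3)·(2) / ((8)·(-4)) = 0.187500
ρ = √|0.187500| = √0.187500 = 0.4330
ρ < 1, so Jacobi converges

0.4330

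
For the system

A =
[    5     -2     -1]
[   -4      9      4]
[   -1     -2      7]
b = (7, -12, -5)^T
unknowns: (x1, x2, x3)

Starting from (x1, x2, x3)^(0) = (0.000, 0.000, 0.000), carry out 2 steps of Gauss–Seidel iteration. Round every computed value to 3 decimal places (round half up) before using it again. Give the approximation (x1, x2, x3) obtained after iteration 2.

Iteration 1:
  x1 = (7 - (-2)·0.000 - (-1)·0.000) / (5) = 1.400
  x2 = (-12 - (-4)·1.400 - (4)·0.000) / (9) = -0.711
  x3 = (-5 - (-1)·1.400 - (-2)·-0.711) / (7) = -0.717
Iteration 2:
  x1 = (7 - (-2)·-0.711 - (-1)·-0.717) / (5) = 0.972
  x2 = (-12 - (-4)·0.972 - (4)·-0.717) / (9) = -0.583
  x3 = (-5 - (-1)·0.972 - (-2)·-0.583) / (7) = -0.742

(0.972, -0.583, -0.742)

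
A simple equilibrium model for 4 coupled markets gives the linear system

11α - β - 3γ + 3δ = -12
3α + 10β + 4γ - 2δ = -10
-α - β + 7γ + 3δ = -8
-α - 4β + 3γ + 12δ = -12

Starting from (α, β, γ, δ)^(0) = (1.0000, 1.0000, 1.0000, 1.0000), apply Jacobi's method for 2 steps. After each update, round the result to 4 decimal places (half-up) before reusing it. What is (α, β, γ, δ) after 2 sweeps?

Iteration 1:
  α = (-12 - (-1)·1.0000 - (-3)·1.0000 - (3)·1.0000) / (11) = -1.0000
  β = (-10 - (3)·1.0000 - (4)·1.0000 - (-2)·1.0000) / (10) = -1.5000
  γ = (-8 - (-1)·1.0000 - (-1)·1.0000 - (3)·1.0000) / (7) = -1.2857
  δ = (-12 - (-1)·1.0000 - (-4)·1.0000 - (3)·1.0000) / (12) = -0.8333
Iteration 2:
  α = (-12 - (-1)·-1.5000 - (-3)·-1.2857 - (3)·-0.8333) / (11) = -1.3507
  β = (-10 - (3)·-1.0000 - (4)·-1.2857 - (-2)·-0.8333) / (10) = -0.3524
  γ = (-8 - (-1)·-1.0000 - (-1)·-1.5000 - (3)·-0.8333) / (7) = -1.1429
  δ = (-12 - (-1)·-1.0000 - (-4)·-1.5000 - (3)·-1.2857) / (12) = -1.2619

(-1.3507, -0.3524, -1.1429, -1.2619)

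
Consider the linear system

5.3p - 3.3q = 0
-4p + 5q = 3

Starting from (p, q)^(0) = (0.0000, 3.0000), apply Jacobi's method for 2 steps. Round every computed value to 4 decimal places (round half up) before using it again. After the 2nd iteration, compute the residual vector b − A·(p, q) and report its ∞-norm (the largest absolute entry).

5.9771

Iteration 1:
  p = (0 - (-3.3)·3.0000) / (5.3) = 1.8679
  q = (3 - (-4)·0.0000) / (5) = 0.6000
Iteration 2:
  p = (0 - (-3.3)·0.6000) / (5.3) = 0.3736
  q = (3 - (-4)·1.8679) / (5) = 2.0943
Residual b − A·x = (4.9311, -5.9771); ∞-norm = 5.9771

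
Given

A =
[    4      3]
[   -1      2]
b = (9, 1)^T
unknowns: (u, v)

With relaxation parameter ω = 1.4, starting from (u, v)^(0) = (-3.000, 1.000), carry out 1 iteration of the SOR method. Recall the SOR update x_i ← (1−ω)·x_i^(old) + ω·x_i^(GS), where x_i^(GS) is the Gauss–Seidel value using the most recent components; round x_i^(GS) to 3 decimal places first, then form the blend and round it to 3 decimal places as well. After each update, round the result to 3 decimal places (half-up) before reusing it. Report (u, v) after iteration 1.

Iteration 1:
  u: GS value = (9 - (3)·1.000) / (4) = 1.500;  u ← (1−ω)·-3.000 + ω·1.500 = 3.300
  v: GS value = (1 - (-1)·3.300) / (2) = 2.150;  v ← (1−ω)·1.000 + ω·2.150 = 2.610

(3.300, 2.610)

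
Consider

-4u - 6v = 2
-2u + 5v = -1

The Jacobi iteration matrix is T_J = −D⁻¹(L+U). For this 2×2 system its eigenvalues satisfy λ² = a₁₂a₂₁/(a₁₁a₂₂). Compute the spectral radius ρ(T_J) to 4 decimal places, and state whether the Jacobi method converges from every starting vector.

0.7746

a₁₂a₂₁/(a₁₁a₂₂) = (-6)·(-2) / ((-4)·(5)) = -0.600000
ρ = √|-0.600000| = √0.600000 = 0.7746
ρ < 1, so Jacobi converges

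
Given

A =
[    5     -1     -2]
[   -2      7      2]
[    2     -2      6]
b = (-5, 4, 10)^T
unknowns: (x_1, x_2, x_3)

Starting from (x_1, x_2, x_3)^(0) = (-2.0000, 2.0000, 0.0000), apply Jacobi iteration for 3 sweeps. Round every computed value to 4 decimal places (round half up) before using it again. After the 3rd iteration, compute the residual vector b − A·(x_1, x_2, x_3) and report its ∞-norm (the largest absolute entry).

Iteration 1:
  x_1 = (-5 - (-1)·2.0000 - (-2)·0.0000) / (5) = -0.6000
  x_2 = (4 - (-2)·-2.0000 - (2)·0.0000) / (7) = 0.0000
  x_3 = (10 - (2)·-2.0000 - (-2)·2.0000) / (6) = 3.0000
Iteration 2:
  x_1 = (-5 - (-1)·0.0000 - (-2)·3.0000) / (5) = 0.2000
  x_2 = (4 - (-2)·-0.6000 - (2)·3.0000) / (7) = -0.4571
  x_3 = (10 - (2)·-0.6000 - (-2)·0.0000) / (6) = 1.8667
Iteration 3:
  x_1 = (-5 - (-1)·-0.4571 - (-2)·1.8667) / (5) = -0.3447
  x_2 = (4 - (-2)·0.2000 - (2)·1.8667) / (7) = 0.0952
  x_3 = (10 - (2)·0.2000 - (-2)·-0.4571) / (6) = 1.4476
Residual b − A·x = (-0.2861, -0.2510, 2.1942); ∞-norm = 2.1942

2.1942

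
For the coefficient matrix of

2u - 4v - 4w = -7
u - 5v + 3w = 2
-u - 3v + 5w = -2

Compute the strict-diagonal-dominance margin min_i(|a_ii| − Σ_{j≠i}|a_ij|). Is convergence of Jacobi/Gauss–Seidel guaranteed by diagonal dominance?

-6

row 1: |2| − (4+4) = -6
row 2: |-5| − (1+3) = 1
row 3: |5| − (1+3) = 1
minimum over rows = -6 → not strictly diagonally dominant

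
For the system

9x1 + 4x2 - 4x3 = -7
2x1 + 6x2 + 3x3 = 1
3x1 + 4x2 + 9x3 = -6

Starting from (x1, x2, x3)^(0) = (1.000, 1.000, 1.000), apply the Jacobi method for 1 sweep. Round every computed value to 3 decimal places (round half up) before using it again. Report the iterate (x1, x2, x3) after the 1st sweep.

(-0.778, -0.667, -1.444)

Iteration 1:
  x1 = (-7 - (4)·1.000 - (-4)·1.000) / (9) = -0.778
  x2 = (1 - (2)·1.000 - (3)·1.000) / (6) = -0.667
  x3 = (-6 - (3)·1.000 - (4)·1.000) / (9) = -1.444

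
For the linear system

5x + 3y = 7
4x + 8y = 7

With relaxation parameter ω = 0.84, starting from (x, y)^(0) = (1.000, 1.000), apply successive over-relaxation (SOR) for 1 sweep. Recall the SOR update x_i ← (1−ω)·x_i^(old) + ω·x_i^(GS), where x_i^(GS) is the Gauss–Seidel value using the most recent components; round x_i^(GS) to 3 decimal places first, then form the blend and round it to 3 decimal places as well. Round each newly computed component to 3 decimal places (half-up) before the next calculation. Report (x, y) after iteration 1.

Iteration 1:
  x: GS value = (7 - (3)·1.000) / (5) = 0.800;  x ← (1−ω)·1.000 + ω·0.800 = 0.832
  y: GS value = (7 - (4)·0.832) / (8) = 0.459;  y ← (1−ω)·1.000 + ω·0.459 = 0.546

(0.832, 0.546)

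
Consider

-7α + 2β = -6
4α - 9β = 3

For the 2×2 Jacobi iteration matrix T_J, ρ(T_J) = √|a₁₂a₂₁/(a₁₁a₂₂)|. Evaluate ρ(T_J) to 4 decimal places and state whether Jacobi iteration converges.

a₁₂a₂₁/(a₁₁a₂₂) = (2)·(4) / ((-7)·(-9)) = 0.126984
ρ = √|0.126984| = √0.126984 = 0.3563
ρ < 1, so Jacobi converges

0.3563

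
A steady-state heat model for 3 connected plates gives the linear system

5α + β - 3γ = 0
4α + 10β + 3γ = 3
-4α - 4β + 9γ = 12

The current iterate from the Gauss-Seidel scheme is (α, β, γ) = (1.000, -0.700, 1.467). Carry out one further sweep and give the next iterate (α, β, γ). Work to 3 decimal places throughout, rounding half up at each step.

One sweep:
  α = (0 - (1)·-0.700 - (-3)·1.467) / (5) = 1.020
  β = (3 - (4)·1.020 - (3)·1.467) / (10) = -0.548
  γ = (12 - (-4)·1.020 - (-4)·-0.548) / (9) = 1.543

(1.020, -0.548, 1.543)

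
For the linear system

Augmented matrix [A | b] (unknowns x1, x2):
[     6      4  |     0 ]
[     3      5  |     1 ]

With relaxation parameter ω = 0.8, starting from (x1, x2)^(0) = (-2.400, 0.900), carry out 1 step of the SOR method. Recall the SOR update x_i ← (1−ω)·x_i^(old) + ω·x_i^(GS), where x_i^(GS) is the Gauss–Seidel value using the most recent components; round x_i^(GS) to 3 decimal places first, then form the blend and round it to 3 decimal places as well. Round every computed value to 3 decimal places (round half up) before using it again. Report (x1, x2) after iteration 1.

Iteration 1:
  x1: GS value = (0 - (4)·0.900) / (6) = -0.600;  x1 ← (1−ω)·-2.400 + ω·-0.600 = -0.960
  x2: GS value = (1 - (3)·-0.960) / (5) = 0.776;  x2 ← (1−ω)·0.900 + ω·0.776 = 0.801

(-0.960, 0.801)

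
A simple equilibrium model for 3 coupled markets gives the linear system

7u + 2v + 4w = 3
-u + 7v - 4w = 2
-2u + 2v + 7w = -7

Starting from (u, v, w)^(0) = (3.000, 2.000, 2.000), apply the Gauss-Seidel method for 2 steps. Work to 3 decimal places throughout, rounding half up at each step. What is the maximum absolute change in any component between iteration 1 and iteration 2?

2.343

Iteration 1:
  u = (3 - (2)·2.000 - (4)·2.000) / (7) = -1.286
  v = (2 - (-1)·-1.286 - (-4)·2.000) / (7) = 1.245
  w = (-7 - (-2)·-1.286 - (2)·1.245) / (7) = -1.723
Iteration 2:
  u = (3 - (2)·1.245 - (4)·-1.723) / (7) = 1.057
  v = (2 - (-1)·1.057 - (-4)·-1.723) / (7) = -0.548
  w = (-7 - (-2)·1.057 - (2)·-0.548) / (7) = -0.541
Change: (2.343, -1.793, 1.182) → max |·| = 2.343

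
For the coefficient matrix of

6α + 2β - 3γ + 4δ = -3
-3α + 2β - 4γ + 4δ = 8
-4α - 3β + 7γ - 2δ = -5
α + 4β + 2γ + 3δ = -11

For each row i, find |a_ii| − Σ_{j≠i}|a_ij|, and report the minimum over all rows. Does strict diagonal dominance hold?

-9

row 1: |6| − (2+3+4) = -3
row 2: |2| − (3+4+4) = -9
row 3: |7| − (4+3+2) = -2
row 4: |3| − (1+4+2) = -4
minimum over rows = -9 → not strictly diagonally dominant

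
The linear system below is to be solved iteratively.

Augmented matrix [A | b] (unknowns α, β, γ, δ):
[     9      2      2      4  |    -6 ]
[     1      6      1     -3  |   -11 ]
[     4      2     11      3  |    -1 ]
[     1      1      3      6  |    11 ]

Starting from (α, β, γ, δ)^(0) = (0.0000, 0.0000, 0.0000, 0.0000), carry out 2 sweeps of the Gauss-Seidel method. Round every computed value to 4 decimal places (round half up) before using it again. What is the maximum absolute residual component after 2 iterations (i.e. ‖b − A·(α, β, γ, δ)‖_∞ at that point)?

1.7711

Iteration 1:
  α = (-6 - (2)·0.0000 - (2)·0.0000 - (4)·0.0000) / (9) = -0.6667
  β = (-11 - (1)·-0.6667 - (1)·0.0000 - (-3)·0.0000) / (6) = -1.7222
  γ = (-1 - (4)·-0.6667 - (2)·-1.7222 - (3)·0.0000) / (11) = 0.4647
  δ = (11 - (1)·-0.6667 - (1)·-1.7222 - (3)·0.4647) / (6) = 1.9991
Iteration 2:
  α = (-6 - (2)·-1.7222 - (2)·0.4647 - (4)·1.9991) / (9) = -1.2757
  β = (-11 - (1)·-1.2757 - (1)·0.4647 - (-3)·1.9991) / (6) = -0.6986
  γ = (-1 - (4)·-1.2757 - (2)·-0.6986 - (3)·1.9991) / (11) = -0.0452
  δ = (11 - (1)·-1.2757 - (1)·-0.6986 - (3)·-0.0452) / (6) = 2.1850
Residual b − A·x = (-1.7711, 1.0675, -0.5578, -0.0001); ∞-norm = 1.7711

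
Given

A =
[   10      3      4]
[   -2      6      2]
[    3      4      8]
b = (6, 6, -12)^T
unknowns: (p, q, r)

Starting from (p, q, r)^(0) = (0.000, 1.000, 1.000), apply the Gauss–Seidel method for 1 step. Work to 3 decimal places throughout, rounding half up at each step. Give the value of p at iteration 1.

-0.100

Iteration 1:
  p = (6 - (3)·1.000 - (4)·1.000) / (10) = -0.100
  q = (6 - (-2)·-0.100 - (2)·1.000) / (6) = 0.633
  r = (-12 - (3)·-0.100 - (4)·0.633) / (8) = -1.779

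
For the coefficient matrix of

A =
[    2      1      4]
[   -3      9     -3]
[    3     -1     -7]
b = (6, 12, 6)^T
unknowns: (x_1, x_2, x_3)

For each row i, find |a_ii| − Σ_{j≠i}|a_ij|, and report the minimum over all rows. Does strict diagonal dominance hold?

row 1: |2| − (1+4) = -3
row 2: |9| − (3+3) = 3
row 3: |-7| − (3+1) = 3
minimum over rows = -3 → not strictly diagonally dominant

-3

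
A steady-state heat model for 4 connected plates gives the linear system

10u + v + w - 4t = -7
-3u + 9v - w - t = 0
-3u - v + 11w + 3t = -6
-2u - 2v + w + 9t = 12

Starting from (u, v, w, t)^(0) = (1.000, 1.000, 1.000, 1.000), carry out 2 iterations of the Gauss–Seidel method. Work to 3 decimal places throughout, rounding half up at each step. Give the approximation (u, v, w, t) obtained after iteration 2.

Iteration 1:
  u = (-7 - (1)·1.000 - (1)·1.000 - (-4)·1.000) / (10) = -0.500
  v = (0 - (-3)·-0.500 - (-1)·1.000 - (-1)·1.000) / (9) = 0.056
  w = (-6 - (-3)·-0.500 - (-1)·0.056 - (3)·1.000) / (11) = -0.949
  t = (12 - (-2)·-0.500 - (-2)·0.056 - (1)·-0.949) / (9) = 1.340
Iteration 2:
  u = (-7 - (1)·0.056 - (1)·-0.949 - (-4)·1.340) / (10) = -0.075
  v = (0 - (-3)·-0.075 - (-1)·-0.949 - (-1)·1.340) / (9) = 0.018
  w = (-6 - (-3)·-0.075 - (-1)·0.018 - (3)·1.340) / (11) = -0.930
  t = (12 - (-2)·-0.075 - (-2)·0.018 - (1)·-0.930) / (9) = 1.424

(-0.075, 0.018, -0.930, 1.424)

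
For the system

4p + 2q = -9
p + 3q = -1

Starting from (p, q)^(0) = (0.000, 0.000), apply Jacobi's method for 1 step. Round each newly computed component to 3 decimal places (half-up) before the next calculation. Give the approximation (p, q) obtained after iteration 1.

(-2.250, -0.333)

Iteration 1:
  p = (-9 - (2)·0.000) / (4) = -2.250
  q = (-1 - (1)·0.000) / (3) = -0.333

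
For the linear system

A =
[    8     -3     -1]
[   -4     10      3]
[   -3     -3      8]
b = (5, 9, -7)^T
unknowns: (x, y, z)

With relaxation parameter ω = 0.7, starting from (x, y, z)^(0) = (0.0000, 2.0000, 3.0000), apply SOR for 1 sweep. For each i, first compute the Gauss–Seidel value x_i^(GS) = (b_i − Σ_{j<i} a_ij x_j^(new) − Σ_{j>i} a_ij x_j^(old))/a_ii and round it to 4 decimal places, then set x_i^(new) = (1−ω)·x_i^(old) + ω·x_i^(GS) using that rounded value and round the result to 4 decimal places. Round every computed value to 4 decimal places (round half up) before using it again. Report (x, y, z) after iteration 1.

(1.2250, 0.9430, 0.8566)

Iteration 1:
  x: GS value = (5 - (-3)·2.0000 - (-1)·3.0000) / (8) = 1.7500;  x ← (1−ω)·0.0000 + ω·1.7500 = 1.2250
  y: GS value = (9 - (-4)·1.2250 - (3)·3.0000) / (10) = 0.4900;  y ← (1−ω)·2.0000 + ω·0.4900 = 0.9430
  z: GS value = (-7 - (-3)·1.2250 - (-3)·0.9430) / (8) = -0.0620;  z ← (1−ω)·3.0000 + ω·-0.0620 = 0.8566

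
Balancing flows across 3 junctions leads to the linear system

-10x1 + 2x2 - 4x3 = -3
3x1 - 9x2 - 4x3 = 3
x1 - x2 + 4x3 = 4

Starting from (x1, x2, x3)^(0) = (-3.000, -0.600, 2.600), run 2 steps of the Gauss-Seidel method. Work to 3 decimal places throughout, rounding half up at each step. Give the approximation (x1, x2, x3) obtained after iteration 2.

(-0.364, -0.797, 0.892)

Iteration 1:
  x1 = (-3 - (2)·-0.600 - (-4)·2.600) / (-10) = -0.860
  x2 = (3 - (3)·-0.860 - (-4)·2.600) / (-9) = -1.776
  x3 = (4 - (1)·-0.860 - (-1)·-1.776) / (4) = 0.771
Iteration 2:
  x1 = (-3 - (2)·-1.776 - (-4)·0.771) / (-10) = -0.364
  x2 = (3 - (3)·-0.364 - (-4)·0.771) / (-9) = -0.797
  x3 = (4 - (1)·-0.364 - (-1)·-0.797) / (4) = 0.892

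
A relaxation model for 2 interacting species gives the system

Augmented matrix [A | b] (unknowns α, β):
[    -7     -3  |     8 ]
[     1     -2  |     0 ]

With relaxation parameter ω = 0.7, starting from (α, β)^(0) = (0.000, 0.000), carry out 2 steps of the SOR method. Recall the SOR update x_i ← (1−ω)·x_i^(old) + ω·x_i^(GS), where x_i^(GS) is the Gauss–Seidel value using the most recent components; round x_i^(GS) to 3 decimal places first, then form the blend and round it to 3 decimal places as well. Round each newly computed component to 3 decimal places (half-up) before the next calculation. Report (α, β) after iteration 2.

Iteration 1:
  α: GS value = (8 - (-3)·0.000) / (-7) = -1.143;  α ← (1−ω)·0.000 + ω·-1.143 = -0.800
  β: GS value = (0 - (1)·-0.800) / (-2) = -0.400;  β ← (1−ω)·0.000 + ω·-0.400 = -0.280
Iteration 2:
  α: GS value = (8 - (-3)·-0.280) / (-7) = -1.023;  α ← (1−ω)·-0.800 + ω·-1.023 = -0.956
  β: GS value = (0 - (1)·-0.956) / (-2) = -0.478;  β ← (1−ω)·-0.280 + ω·-0.478 = -0.419

(-0.956, -0.419)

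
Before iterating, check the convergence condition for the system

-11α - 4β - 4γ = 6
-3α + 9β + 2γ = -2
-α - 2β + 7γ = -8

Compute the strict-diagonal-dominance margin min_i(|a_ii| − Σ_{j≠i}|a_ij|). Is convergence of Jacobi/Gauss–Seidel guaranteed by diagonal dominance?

row 1: |-11| − (4+4) = 3
row 2: |9| − (3+2) = 4
row 3: |7| − (1+2) = 4
minimum over rows = 3 → strictly diagonally dominant (convergence guaranteed)

3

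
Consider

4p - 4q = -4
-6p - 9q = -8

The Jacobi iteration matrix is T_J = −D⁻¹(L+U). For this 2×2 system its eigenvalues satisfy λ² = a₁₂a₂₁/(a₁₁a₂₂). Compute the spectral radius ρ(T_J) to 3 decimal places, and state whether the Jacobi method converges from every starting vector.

a₁₂a₂₁/(a₁₁a₂₂) = (-4)·(-6) / ((4)·(-9)) = -0.666667
ρ = √|-0.666667| = √0.666667 = 0.816
ρ < 1, so Jacobi converges

0.816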